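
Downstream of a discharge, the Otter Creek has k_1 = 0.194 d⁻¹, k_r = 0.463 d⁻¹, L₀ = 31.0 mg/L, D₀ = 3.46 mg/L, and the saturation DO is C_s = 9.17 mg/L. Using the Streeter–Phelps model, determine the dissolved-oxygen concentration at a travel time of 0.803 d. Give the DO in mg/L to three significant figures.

k_1 L₀/(k_r−k_1) = 0.194×31.0/(0.463−0.194) = 6.014/0.2690 = 22.36 mg/L.
e^(−k_1 t) = e^(−0.194×0.8030) = 0.8557; e^(−k_r t) = e^(−0.463×0.8030) = 0.6895.
D = 22.36 × (0.8557 − 0.6895) + 3.46 × 0.6895 = 3.717 + 2.386 = 6.102 mg/L.
DO = C_s − D = 9.17 − 6.102 = 3.068 mg/L.

DO ≈ 3.07 mg/L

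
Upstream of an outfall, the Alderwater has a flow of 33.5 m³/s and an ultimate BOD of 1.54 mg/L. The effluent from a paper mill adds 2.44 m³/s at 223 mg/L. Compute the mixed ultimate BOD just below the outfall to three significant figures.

Flow-weighted mixing: C = (Q_r C_r + Q_w C_w)/(Q_r + Q_w)
= (33.5×1.54 + 2.44×223)/(33.5 + 2.44) = 595.7/35.94 = 16.58 mg/L.

16.6 mg/L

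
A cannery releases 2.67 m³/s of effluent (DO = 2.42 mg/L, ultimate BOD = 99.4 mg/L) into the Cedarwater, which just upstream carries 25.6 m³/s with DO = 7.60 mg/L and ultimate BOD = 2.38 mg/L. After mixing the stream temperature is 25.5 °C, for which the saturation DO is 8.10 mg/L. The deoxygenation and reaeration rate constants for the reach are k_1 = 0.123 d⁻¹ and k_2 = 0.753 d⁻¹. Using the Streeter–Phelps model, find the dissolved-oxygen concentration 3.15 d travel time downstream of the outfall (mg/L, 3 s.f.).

Mixed DO = (25.6×7.60 + 2.67×2.42)/(25.6+2.67) = 201.0/28.27 = 7.111 mg/L.
Mixed L₀ = (25.6×2.38 + 2.67×99.4)/(28.27) = 326.3/28.27 = 11.54 mg/L.
Initial deficit D₀ = C_s − DO₀ = 8.10 − 7.111 = 0.9892 mg/L.
D(3.15) = [0.123×11.54/(0.753−0.123)](e^(−0.123×3.15) − e^(−0.753×3.15)) + 0.9892 e^(−0.753×3.15)
= 2.254 × (0.6788 − 0.09330) + 0.9892 × 0.09330 = 1.412 mg/L.
DO = 8.10 − 1.412 = 6.688 mg/L.

DO ≈ 6.69 mg/L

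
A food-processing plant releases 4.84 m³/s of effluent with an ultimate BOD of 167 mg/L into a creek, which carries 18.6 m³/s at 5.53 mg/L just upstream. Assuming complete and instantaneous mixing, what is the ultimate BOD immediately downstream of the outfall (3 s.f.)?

Flow-weighted mixing: C = (Q_r C_r + Q_w C_w)/(Q_r + Q_w)
= (18.6×5.53 + 4.84×167)/(18.6 + 4.84) = 911.1/23.44 = 38.87 mg/L.

38.9 mg/L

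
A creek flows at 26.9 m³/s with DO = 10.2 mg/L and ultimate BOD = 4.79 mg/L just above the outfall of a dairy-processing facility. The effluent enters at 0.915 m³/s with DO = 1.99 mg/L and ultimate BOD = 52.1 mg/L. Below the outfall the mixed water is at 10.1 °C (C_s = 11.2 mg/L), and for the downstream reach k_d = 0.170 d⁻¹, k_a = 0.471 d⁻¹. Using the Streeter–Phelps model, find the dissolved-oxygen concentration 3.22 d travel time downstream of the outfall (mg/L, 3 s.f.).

Mixed DO = (26.9×10.2 + 0.915×1.99)/(26.9+0.915) = 276.2/27.81 = 9.930 mg/L.
Mixed L₀ = (26.9×4.79 + 0.915×52.1)/(27.81) = 176.5/27.81 = 6.346 mg/L.
Initial deficit D₀ = C_s − DO₀ = 11.2 − 9.930 = 1.270 mg/L.
D(3.22) = [0.170×6.346/(0.471−0.170)](e^(−0.170×3.22) − e^(−0.471×3.22)) + 1.270 e^(−0.471×3.22)
= 3.584 × (0.5785 − 0.2195) + 1.270 × 0.2195 = 1.565 mg/L.
DO = 11.2 − 1.565 = 9.635 mg/L.

DO ≈ 9.63 mg/L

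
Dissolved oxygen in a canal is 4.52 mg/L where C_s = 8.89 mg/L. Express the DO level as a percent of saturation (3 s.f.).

50.8 % saturation

% saturation = C/C_s × 100 = 4.52/8.89 × 100 = 50.8 %.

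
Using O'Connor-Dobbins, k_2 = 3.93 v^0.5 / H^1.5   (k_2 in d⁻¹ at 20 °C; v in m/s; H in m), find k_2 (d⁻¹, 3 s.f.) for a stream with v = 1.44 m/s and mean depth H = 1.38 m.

k_2 ≈ 2.91 d⁻¹

k_2 = 3.93 × 1.44^0.5 / 1.38^1.5 = 3.93 × 1.200 / 1.621 = 2.909 d⁻¹.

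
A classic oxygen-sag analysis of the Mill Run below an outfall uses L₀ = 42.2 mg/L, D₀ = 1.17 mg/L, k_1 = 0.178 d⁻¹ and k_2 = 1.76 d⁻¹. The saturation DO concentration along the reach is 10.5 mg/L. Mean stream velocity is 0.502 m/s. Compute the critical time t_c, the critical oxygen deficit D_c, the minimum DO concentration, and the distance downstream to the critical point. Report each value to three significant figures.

t_c ≈ 1.27 d; D_c ≈ 3.40 mg/L; min DO ≈ 7.10 mg/L; x_c ≈ 55.1 km

At the critical point dD/dt = 0, so k_1 L₀ e^(−k_1 t) = k_2 D. Substituting D(t) from the Streeter–Phelps equation and solving for t gives
t_c = ln[(k_2/k_1)(1 − D₀(k_2−k_1)/(k_1 L₀))] / (k_2−k_1).
Here k_2−k_1 = 1.582 d⁻¹ and 1 − D₀(k_2−k_1)/(k_1 L₀) = 1 − 1.17×1.582/(0.178×42.2) = 0.7536, so
t_c = ln(9.888 × 0.7536) / 1.582 = 2.008 / 1.582 = 1.270 d.
L(t_c) = L₀ e^(−k_1 t_c) = 42.2 × 0.7977 = 33.66 mg/L, and at the critical point k_2 D_c = k_1 L, so D_c = (0.178/1.76) × 33.66 = 3.405 mg/L.
Minimum DO = C_s − D_c = 10.5 − 3.405 = 7.095 mg/L.
x_c = v t_c = 0.502 m/s × 1.270 d × 86400 s/d = 55060 m ≈ 55.1 km.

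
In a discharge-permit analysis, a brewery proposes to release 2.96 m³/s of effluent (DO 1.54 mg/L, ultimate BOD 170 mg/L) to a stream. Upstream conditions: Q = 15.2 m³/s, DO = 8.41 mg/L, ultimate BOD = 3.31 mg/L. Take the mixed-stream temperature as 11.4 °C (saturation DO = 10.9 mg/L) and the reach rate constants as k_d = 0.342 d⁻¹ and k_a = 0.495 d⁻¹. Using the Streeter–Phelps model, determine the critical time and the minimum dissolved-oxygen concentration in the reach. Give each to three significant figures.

Mixed DO = (15.2×8.41 + 2.96×1.54)/(15.2+2.96) = 132.4/18.16 = 7.290 mg/L.
Mixed L₀ = (15.2×3.31 + 2.96×170)/(18.16) = 553.5/18.16 = 30.48 mg/L.
Initial deficit D₀ = C_s − DO₀ = 10.9 − 7.290 = 3.610 mg/L.
t_c = (1/0.1530) ln[(0.495/0.342)(1 − 3.610×0.1530/(0.342×30.48))] = 6.536 × ln(1.371) = 2.061 d.
D_c = (0.342/0.495) × 30.48 × e^(−0.342×2.061) = 0.6909 × 30.48 × 0.4942 = 10.41 mg/L.
Minimum DO = 10.9 − 10.41 = 0.4927 mg/L.

t_c ≈ 2.06 d; minimum DO ≈ 0.493 mg/L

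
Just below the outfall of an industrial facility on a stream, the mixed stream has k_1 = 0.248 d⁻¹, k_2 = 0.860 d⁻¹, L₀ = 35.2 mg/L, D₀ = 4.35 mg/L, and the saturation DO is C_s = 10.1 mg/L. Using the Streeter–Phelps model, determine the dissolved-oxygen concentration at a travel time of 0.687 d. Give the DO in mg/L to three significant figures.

DO ≈ 3.56 mg/L

k_1 L₀/(k_2−k_1) = 0.248×35.2/(0.860−0.248) = 8.730/0.6120 = 14.26 mg/L.
e^(−k_1 t) = e^(−0.248×0.6870) = 0.8433; e^(−k_2 t) = e^(−0.860×0.6870) = 0.5539.
D = 14.26 × (0.8433 − 0.5539) + 4.35 × 0.5539 = 4.129 + 2.409 = 6.538 mg/L.
DO = C_s − D = 10.1 − 6.538 = 3.562 mg/L.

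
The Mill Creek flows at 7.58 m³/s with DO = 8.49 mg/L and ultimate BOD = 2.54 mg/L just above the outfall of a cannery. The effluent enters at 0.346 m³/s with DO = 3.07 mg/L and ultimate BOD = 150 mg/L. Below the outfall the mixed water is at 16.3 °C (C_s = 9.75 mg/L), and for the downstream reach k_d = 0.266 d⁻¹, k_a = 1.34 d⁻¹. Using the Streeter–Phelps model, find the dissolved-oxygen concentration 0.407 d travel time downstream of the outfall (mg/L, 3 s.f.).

Mixed DO = (7.58×8.49 + 0.346×3.07)/(7.58+0.346) = 65.42/7.926 = 8.253 mg/L.
Mixed L₀ = (7.58×2.54 + 0.346×150)/(7.926) = 71.15/7.926 = 8.977 mg/L.
Initial deficit D₀ = C_s − DO₀ = 9.75 − 8.253 = 1.497 mg/L.
D(0.407) = [0.266×8.977/(1.34−0.266)](e^(−0.266×0.407) − e^(−1.34×0.407)) + 1.497 e^(−1.34×0.407)
= 2.223 × (0.8974 − 0.5796) + 1.497 × 0.5796 = 1.574 mg/L.
DO = 9.75 − 1.574 = 8.176 mg/L.

DO ≈ 8.18 mg/L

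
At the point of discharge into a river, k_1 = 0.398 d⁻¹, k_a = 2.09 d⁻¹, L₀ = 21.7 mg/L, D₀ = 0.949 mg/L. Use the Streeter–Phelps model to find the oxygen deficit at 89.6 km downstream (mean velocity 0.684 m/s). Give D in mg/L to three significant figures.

D ≈ 2.62 mg/L

Travel time t = x/v = 89.6 km / (0.684 m/s) = 89600 m / 0.684 m/s = 131000 s = 1.516 d.
k_1 L₀/(k_a−k_1) = 0.398×21.7/(2.09−0.398) = 8.637/1.692 = 5.104 mg/L.
e^(−k_1 t) = e^(−0.398×1.516) = 0.5469; e^(−k_a t) = e^(−2.09×1.516) = 0.04206.
D = 5.104 × (0.5469 − 0.04206) + 0.949 × 0.04206 = 2.577 + 0.03991 = 2.617 mg/L.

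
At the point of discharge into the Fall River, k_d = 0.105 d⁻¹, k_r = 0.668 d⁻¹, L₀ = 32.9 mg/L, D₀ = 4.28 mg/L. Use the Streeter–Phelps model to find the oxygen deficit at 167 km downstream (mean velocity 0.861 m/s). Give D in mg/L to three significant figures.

Travel time t = x/v = 167 km / (0.861 m/s) = 167000 m / 0.861 m/s = 194000 s = 2.245 d.
k_d L₀/(k_r−k_d) = 0.105×32.9/(0.668−0.105) = 3.454/0.5630 = 6.136 mg/L.
e^(−k_d t) = e^(−0.105×2.245) = 0.7900; e^(−k_r t) = e^(−0.668×2.245) = 0.2232.
D = 6.136 × (0.7900 − 0.2232) + 4.28 × 0.2232 = 3.478 + 0.9554 = 4.433 mg/L.

D ≈ 4.43 mg/L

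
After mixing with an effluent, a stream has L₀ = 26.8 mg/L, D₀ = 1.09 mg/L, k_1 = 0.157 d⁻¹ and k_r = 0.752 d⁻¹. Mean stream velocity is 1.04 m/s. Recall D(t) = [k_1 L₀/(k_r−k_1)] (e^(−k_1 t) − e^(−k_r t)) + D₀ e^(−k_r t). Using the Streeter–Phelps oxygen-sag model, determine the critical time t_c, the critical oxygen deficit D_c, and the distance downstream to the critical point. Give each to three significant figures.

t_c = [1/(k_r−k_1)] ln[(k_r/k_1)(1 − D₀(k_r−k_1)/(k_1 L₀))]
= [1/(0.752−0.157)] ln[(0.752/0.157)(1 − 1.09×0.5950/(0.157×26.8))]
= (1/0.5950) ln[4.790 × 0.8459] = 1.681 × ln(4.052) = 1.681 × 1.399 = 2.351 d.
D_c = (k_1/k_r) L₀ e^(−k_1 t_c) = (0.157/0.752) × 26.8 × e^(−0.157×2.351) = 0.2088 × 26.8 × 0.6913 = 3.868 mg/L.
x_c = v t_c = 1.04 m/s × 2.351 d × 86400 s/d = 211300 m ≈ 211 km.

t_c ≈ 2.35 d; D_c ≈ 3.87 mg/L; x_c ≈ 211 km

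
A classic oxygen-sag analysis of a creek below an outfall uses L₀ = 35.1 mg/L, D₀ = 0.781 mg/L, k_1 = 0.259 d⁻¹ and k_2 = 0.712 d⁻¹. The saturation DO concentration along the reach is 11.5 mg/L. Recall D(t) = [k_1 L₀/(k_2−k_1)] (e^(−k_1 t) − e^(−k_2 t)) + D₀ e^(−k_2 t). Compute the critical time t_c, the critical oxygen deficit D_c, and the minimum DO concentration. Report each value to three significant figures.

t_c ≈ 2.14 d; D_c ≈ 7.33 mg/L; min DO ≈ 4.17 mg/L

t_c = [1/(k_2−k_1)] ln[(k_2/k_1)(1 − D₀(k_2−k_1)/(k_1 L₀))]
= [1/(0.712−0.259)] ln[(0.712/0.259)(1 − 0.781×0.4530/(0.259×35.1))]
= (1/0.4530) ln[2.749 × 0.9611] = 2.208 × ln(2.642) = 2.208 × 0.9716 = 2.145 d.
D_c = (k_1/k_2) L₀ e^(−k_1 t_c) = (0.259/0.712) × 35.1 × e^(−0.259×2.145) = 0.3638 × 35.1 × 0.5738 = 7.326 mg/L.
Minimum DO = C_s − D_c = 11.5 − 7.326 = 4.174 mg/L.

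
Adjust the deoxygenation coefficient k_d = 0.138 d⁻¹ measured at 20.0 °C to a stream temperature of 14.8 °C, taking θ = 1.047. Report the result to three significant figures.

k_d ≈ 0.109 d⁻¹

k_d(T₂) = k_d(T₁) · θ^(T₂−T₁) = 0.138 × 1.047^(14.8−20.0)
= 0.138 × 1.047^-5.20 = 0.138 × 0.7875 = 0.1087 d⁻¹.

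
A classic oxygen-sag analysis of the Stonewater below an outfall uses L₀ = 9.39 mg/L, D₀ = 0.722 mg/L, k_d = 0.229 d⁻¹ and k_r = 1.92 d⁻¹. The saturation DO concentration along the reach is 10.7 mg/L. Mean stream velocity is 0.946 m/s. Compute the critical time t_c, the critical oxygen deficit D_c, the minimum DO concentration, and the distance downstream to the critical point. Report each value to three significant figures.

At the critical point dD/dt = 0, so k_d L₀ e^(−k_d t) = k_r D. Substituting D(t) from the Streeter–Phelps equation and solving for t gives
t_c = ln[(k_r/k_d)(1 − D₀(k_r−k_d)/(k_d L₀))] / (k_r−k_d).
Here k_r−k_d = 1.691 d⁻¹ and 1 − D₀(k_r−k_d)/(k_d L₀) = 1 − 0.722×1.691/(0.229×9.39) = 0.4322, so
t_c = ln(8.384 × 0.4322) / 1.691 = 1.288 / 1.691 = 0.7614 d.
D_c = (k_d/k_r) L₀ e^(−k_d t_c) = (0.229/1.92) × 9.39 × e^(−0.229×0.7614) = 0.1193 × 9.39 × 0.8400 = 0.9408 mg/L.
Minimum DO = C_s − D_c = 10.7 − 0.9408 = 9.759 mg/L.
x_c = v t_c = 0.946 m/s × 0.7614 d × 86400 s/d = 62230 m ≈ 62.2 km.

t_c ≈ 0.761 d; D_c ≈ 0.941 mg/L; min DO ≈ 9.76 mg/L; x_c ≈ 62.2 km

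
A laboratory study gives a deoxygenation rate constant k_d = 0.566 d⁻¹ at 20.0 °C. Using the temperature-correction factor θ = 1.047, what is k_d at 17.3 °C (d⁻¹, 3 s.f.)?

k_d ≈ 0.500 d⁻¹

k_d(T₂) = k_d(T₁) · θ^(T₂−T₁) = 0.566 × 1.047^(17.3−20.0)
= 0.566 × 1.047^-2.70 = 0.566 × 0.8834 = 0.5000 d⁻¹.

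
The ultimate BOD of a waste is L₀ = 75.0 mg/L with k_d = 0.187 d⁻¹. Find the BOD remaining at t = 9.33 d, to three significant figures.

L ≈ 13.1 mg/L

L_t = L₀ e^(−k_d t) = 75.0 × e^(−0.187×9.33) = 75.0 × 0.1747 = 13.10 mg/L.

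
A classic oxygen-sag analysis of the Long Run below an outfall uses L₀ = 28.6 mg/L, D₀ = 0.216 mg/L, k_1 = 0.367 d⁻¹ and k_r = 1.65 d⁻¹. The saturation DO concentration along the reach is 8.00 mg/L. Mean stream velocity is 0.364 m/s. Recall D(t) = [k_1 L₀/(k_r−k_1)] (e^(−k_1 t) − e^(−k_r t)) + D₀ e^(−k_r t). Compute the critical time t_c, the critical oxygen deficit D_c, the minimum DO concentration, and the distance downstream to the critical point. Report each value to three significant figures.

With k_r/k_1 = 4.496 and 1 − D₀(k_r−k_1)/(k_1 L₀) = 0.9736,
t_c = ln(4.496 × 0.9736) / (1.65 − 0.367) = ln(4.377) / 1.283 = 1.476/1.283 = 1.151 d.
D_c = (k_1/k_r) L₀ e^(−k_1 t_c) = (0.367/1.65) × 28.6 × e^(−0.367×1.151) = 0.2224 × 28.6 × 0.6555 = 4.170 mg/L.
Minimum DO = C_s − D_c = 8.00 − 4.170 = 3.830 mg/L.
x_c = v t_c = 0.364 m/s × 1.151 d × 86400 s/d = 36190 m ≈ 36.2 km.

t_c ≈ 1.15 d; D_c ≈ 4.17 mg/L; min DO ≈ 3.83 mg/L; x_c ≈ 36.2 km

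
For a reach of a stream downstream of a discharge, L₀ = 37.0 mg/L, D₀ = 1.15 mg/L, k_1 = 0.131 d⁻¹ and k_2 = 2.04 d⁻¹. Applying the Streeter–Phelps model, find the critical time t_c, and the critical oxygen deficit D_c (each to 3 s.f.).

t_c ≈ 1.12 d; D_c ≈ 2.05 mg/L

At the critical point dD/dt = 0, so k_1 L₀ e^(−k_1 t) = k_2 D. Substituting D(t) from the Streeter–Phelps equation and solving for t gives
t_c = ln[(k_2/k_1)(1 − D₀(k_2−k_1)/(k_1 L₀))] / (k_2−k_1).
Here k_2−k_1 = 1.909 d⁻¹ and 1 − D₀(k_2−k_1)/(k_1 L₀) = 1 − 1.15×1.909/(0.131×37.0) = 0.5471, so
t_c = ln(15.57 × 0.5471) / 1.909 = 2.142 / 1.909 = 1.122 d.
D_c = (k_1/k_2) L₀ e^(−k_1 t_c) = (0.131/2.04) × 37.0 × e^(−0.131×1.122) = 0.06422 × 37.0 × 0.8633 = 2.051 mg/L.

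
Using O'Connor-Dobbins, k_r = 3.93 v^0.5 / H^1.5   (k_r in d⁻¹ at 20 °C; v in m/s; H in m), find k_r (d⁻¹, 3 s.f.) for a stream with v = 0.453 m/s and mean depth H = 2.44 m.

k_r = 3.93 × 0.453^0.5 / 2.44^1.5 = 3.93 × 0.6731 / 3.811 = 0.6940 d⁻¹.

k_r ≈ 0.694 d⁻¹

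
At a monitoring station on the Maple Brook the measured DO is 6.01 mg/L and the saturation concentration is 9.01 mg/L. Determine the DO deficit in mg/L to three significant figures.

D = C_s − C = 9.01 − 6.01 = 3.00 mg/L.

D ≈ 3.00 mg/L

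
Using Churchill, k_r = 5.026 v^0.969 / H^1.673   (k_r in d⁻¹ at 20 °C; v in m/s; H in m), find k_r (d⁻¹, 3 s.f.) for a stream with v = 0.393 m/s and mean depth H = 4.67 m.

k_r = 5.026 × 0.393^0.969 / 4.67^1.673 = 5.026 × 0.4045 / 13.18 = 0.1543 d⁻¹.

k_r ≈ 0.154 d⁻¹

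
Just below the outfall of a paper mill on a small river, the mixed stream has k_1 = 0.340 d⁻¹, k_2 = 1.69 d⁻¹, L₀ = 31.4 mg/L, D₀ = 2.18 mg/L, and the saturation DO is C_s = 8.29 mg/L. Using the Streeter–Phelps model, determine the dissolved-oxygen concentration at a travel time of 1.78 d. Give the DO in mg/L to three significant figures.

k_1 L₀/(k_2−k_1) = 0.340×31.4/(1.69−0.340) = 10.68/1.350 = 7.908 mg/L.
e^(−k_1 t) = e^(−0.340×1.780) = 0.5460; e^(−k_2 t) = e^(−1.69×1.780) = 0.04938.
D = 7.908 × (0.5460 − 0.04938) + 2.18 × 0.04938 = 3.927 + 0.1076 = 4.035 mg/L.
DO = C_s − D = 8.29 − 4.035 = 4.255 mg/L.

DO ≈ 4.26 mg/L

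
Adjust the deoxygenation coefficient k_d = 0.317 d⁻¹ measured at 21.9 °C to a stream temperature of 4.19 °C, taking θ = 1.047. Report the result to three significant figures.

k_d ≈ 0.141 d⁻¹

k_d(T₂) = k_d(T₁) · θ^(T₂−T₁) = 0.317 × 1.047^(4.19−21.9)
= 0.317 × 1.047^-17.7 = 0.317 × 0.4433 = 0.1405 d⁻¹.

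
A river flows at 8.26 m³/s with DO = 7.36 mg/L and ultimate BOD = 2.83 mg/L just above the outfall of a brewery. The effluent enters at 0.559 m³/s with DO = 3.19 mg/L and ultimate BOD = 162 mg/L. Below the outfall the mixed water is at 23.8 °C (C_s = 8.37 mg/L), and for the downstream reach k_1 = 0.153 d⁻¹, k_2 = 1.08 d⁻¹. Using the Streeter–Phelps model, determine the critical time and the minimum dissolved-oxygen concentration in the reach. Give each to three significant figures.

Mixed DO = (8.26×7.36 + 0.559×3.19)/(8.26+0.559) = 62.58/8.819 = 7.096 mg/L.
Mixed L₀ = (8.26×2.83 + 0.559×162)/(8.819) = 113.9/8.819 = 12.92 mg/L.
Initial deficit D₀ = C_s − DO₀ = 8.37 − 7.096 = 1.274 mg/L.
t_c = (1/0.9270) ln[(1.08/0.153)(1 − 1.274×0.9270/(0.153×12.92))] = 1.079 × ln(2.840) = 1.126 d.
D_c = (0.153/1.08) × 12.92 × e^(−0.153×1.126) = 0.1417 × 12.92 × 0.8417 = 1.541 mg/L.
Minimum DO = 8.37 − 1.541 = 6.829 mg/L.

t_c ≈ 1.13 d; minimum DO ≈ 6.83 mg/L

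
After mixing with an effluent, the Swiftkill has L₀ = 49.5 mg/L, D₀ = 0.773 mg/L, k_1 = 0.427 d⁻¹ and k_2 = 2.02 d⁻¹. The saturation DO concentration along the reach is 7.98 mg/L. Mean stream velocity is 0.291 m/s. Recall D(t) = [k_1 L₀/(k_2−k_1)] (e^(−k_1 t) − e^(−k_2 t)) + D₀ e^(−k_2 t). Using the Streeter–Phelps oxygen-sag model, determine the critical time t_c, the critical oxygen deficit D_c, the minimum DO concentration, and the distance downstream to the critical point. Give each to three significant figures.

With k_2/k_1 = 4.731 and 1 − D₀(k_2−k_1)/(k_1 L₀) = 0.9417,
t_c = ln(4.731 × 0.9417) / (2.02 − 0.427) = ln(4.455) / 1.593 = 1.494/1.593 = 0.9379 d.
L(t_c) = L₀ e^(−k_1 t_c) = 49.5 × 0.6700 = 33.17 mg/L, and at the critical point k_2 D_c = k_1 L, so D_c = (0.427/2.02) × 33.17 = 7.011 mg/L.
Minimum DO = C_s − D_c = 7.98 − 7.011 = 0.9694 mg/L.
x_c = v t_c = 0.291 m/s × 0.9379 d × 86400 s/d = 23580 m ≈ 23.6 km.

t_c ≈ 0.938 d; D_c ≈ 7.01 mg/L; min DO ≈ 0.969 mg/L; x_c ≈ 23.6 km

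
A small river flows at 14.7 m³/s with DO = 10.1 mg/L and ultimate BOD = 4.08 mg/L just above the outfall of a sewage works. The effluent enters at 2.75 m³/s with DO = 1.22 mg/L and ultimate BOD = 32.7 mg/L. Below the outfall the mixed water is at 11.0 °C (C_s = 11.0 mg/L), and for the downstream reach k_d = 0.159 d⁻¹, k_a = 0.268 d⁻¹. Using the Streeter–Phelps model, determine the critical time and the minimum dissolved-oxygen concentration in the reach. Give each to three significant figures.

Mixed DO = (14.7×10.1 + 2.75×1.22)/(14.7+2.75) = 151.8/17.45 = 8.701 mg/L.
Mixed L₀ = (14.7×4.08 + 2.75×32.7)/(17.45) = 149.9/17.45 = 8.590 mg/L.
Initial deficit D₀ = C_s − DO₀ = 11.0 − 8.701 = 2.299 mg/L.
t_c = (1/0.1090) ln[(0.268/0.159)(1 − 2.299×0.1090/(0.159×8.590))] = 9.174 × ln(1.376) = 2.930 d.
D_c = (0.159/0.268) × 8.590 × e^(−0.159×2.930) = 0.5933 × 8.590 × 0.6276 = 3.199 mg/L.
Minimum DO = 11.0 − 3.199 = 7.801 mg/L.

t_c ≈ 2.93 d; minimum DO ≈ 7.80 mg/L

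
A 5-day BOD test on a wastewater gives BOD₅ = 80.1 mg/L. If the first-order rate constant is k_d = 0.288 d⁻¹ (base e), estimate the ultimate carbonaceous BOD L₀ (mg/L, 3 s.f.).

BOD₅ = L₀(1 − e^(−5k_d)) ⇒ L₀ = BOD₅ / (1 − e^(−5×0.288))
= 80.1 / (1 − 0.2369) = 80.1 / 0.7631 = 105.0 mg/L.

L₀ ≈ 105 mg/L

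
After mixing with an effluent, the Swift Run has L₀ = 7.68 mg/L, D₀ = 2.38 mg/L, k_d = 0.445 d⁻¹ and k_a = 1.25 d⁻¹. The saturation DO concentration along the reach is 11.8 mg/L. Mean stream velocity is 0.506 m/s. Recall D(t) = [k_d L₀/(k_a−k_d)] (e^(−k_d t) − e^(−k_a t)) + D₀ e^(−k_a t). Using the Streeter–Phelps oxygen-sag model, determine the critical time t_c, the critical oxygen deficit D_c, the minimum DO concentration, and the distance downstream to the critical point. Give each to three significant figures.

t_c = [1/(k_a−k_d)] ln[(k_a/k_d)(1 − D₀(k_a−k_d)/(k_d L₀))]
= [1/(1.25−0.445)] ln[(1.25/0.445)(1 − 2.38×0.8050/(0.445×7.68))]
= (1/0.8050) ln[2.809 × 0.4394] = 1.242 × ln(1.234) = 1.242 × 0.2105 = 0.2615 d.
L(t_c) = L₀ e^(−k_d t_c) = 7.68 × 0.8902 = 6.836 mg/L, and at the critical point k_a D_c = k_d L, so D_c = (0.445/1.25) × 6.836 = 2.434 mg/L.
Minimum DO = C_s − D_c = 11.8 − 2.434 = 9.366 mg/L.
x_c = v t_c = 0.506 m/s × 0.2615 d × 86400 s/d = 11430 m ≈ 11.4 km.

t_c ≈ 0.261 d; D_c ≈ 2.43 mg/L; min DO ≈ 9.37 mg/L; x_c ≈ 11.4 km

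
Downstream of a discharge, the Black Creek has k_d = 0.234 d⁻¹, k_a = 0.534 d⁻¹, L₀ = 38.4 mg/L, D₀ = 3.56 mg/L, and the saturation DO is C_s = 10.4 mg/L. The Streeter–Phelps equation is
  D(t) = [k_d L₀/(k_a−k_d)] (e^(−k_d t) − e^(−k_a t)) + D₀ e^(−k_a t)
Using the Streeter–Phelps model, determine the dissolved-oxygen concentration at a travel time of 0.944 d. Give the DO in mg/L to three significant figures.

DO ≈ 2.33 mg/L

k_d L₀/(k_a−k_d) = 0.234×38.4/(0.534−0.234) = 8.986/0.3000 = 29.95 mg/L.
e^(−k_d t) = e^(−0.234×0.9440) = 0.8018; e^(−k_a t) = e^(−0.534×0.9440) = 0.6041.
D = 29.95 × (0.8018 − 0.6041) + 3.56 × 0.6041 = 5.923 + 2.150 = 8.073 mg/L.
DO = C_s − D = 10.4 − 8.073 = 2.327 mg/L.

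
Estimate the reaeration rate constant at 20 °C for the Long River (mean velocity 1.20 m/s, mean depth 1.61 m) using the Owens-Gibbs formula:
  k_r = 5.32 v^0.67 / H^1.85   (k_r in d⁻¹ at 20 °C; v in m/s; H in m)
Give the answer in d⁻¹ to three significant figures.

k_r = 5.32 × 1.20^0.67 / 1.61^1.85 = 5.32 × 1.130 / 2.413 = 2.491 d⁻¹.

k_r ≈ 2.49 d⁻¹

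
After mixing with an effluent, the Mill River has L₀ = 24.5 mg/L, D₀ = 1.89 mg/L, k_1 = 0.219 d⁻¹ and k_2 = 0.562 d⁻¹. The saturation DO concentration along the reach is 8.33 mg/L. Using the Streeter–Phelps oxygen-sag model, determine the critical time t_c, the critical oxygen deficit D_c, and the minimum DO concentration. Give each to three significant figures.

With k_2/k_1 = 2.566 and 1 − D₀(k_2−k_1)/(k_1 L₀) = 0.8792,
t_c = ln(2.566 × 0.8792) / (0.562 − 0.219) = ln(2.256) / 0.3430 = 0.8137/0.3430 = 2.372 d.
D_c = (k_1/k_2) L₀ e^(−k_1 t_c) = (0.219/0.562) × 24.5 × e^(−0.219×2.372) = 0.3897 × 24.5 × 0.5948 = 5.679 mg/L.
Minimum DO = C_s − D_c = 8.33 − 5.679 = 2.651 mg/L.

t_c ≈ 2.37 d; D_c ≈ 5.68 mg/L; min DO ≈ 2.65 mg/L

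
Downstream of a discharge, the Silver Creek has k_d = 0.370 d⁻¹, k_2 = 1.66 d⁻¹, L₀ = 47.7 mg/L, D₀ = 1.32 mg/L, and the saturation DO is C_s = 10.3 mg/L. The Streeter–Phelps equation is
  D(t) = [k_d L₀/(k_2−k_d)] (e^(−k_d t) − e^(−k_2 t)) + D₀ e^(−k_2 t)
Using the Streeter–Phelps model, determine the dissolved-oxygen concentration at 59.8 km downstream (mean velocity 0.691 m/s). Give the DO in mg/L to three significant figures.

DO ≈ 3.20 mg/L

Travel time t = x/v = 59.8 km / (0.691 m/s) = 59800 m / 0.691 m/s = 86540 s = 1.002 d.
k_d L₀/(k_2−k_d) = 0.370×47.7/(1.66−0.370) = 17.65/1.290 = 13.68 mg/L.
e^(−k_d t) = e^(−0.370×1.002) = 0.6903; e^(−k_2 t) = e^(−1.66×1.002) = 0.1896.
D = 13.68 × (0.6903 − 0.1896) + 1.32 × 0.1896 = 6.850 + 0.2503 = 7.100 mg/L.
DO = C_s − D = 10.3 − 7.100 = 3.200 mg/L.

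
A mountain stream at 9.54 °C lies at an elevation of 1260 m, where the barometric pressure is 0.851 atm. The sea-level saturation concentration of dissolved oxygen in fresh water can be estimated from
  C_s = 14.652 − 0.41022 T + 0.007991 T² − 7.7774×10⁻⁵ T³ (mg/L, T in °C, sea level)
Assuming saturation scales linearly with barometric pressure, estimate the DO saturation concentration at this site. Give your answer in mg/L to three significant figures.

C_s ≈ 9.70 mg/L

At sea level: C_s = 14.652 − 0.41022×9.54 + 0.007991×9.54² − 7.7774×10⁻⁵×9.54³ = 11.40 mg/L.
Pressure correction: C_s' = 11.40 × 0.851 = 9.700 mg/L.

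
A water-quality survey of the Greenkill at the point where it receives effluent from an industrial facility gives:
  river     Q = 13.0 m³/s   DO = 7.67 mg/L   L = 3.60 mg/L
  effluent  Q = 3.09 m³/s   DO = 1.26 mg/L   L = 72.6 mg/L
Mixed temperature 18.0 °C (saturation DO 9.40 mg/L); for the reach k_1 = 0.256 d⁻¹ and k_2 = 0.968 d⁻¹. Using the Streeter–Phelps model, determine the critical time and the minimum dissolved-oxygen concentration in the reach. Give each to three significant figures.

Mixed DO = (13.0×7.67 + 3.09×1.26)/(13.0+3.09) = 103.6/16.09 = 6.439 mg/L.
Mixed L₀ = (13.0×3.60 + 3.09×72.6)/(16.09) = 271.1/16.09 = 16.85 mg/L.
Initial deficit D₀ = C_s − DO₀ = 9.40 − 6.439 = 2.961 mg/L.
t_c = (1/0.7120) ln[(0.968/0.256)(1 − 2.961×0.7120/(0.256×16.85))] = 1.404 × ln(1.933) = 0.9259 d.
D_c = (0.256/0.968) × 16.85 × e^(−0.256×0.9259) = 0.2645 × 16.85 × 0.7890 = 3.516 mg/L.
Minimum DO = 9.40 − 3.516 = 5.884 mg/L.

t_c ≈ 0.926 d; minimum DO ≈ 5.88 mg/L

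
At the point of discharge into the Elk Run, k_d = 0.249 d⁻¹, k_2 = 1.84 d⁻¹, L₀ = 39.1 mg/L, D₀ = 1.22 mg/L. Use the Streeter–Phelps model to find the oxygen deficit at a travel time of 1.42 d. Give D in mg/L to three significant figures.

k_d L₀/(k_2−k_d) = 0.249×39.1/(1.84−0.249) = 9.736/1.591 = 6.119 mg/L.
e^(−k_d t) = e^(−0.249×1.420) = 0.7022; e^(−k_2 t) = e^(−1.84×1.420) = 0.07333.
D = 6.119 × (0.7022 − 0.07333) + 1.22 × 0.07333 = 3.848 + 0.08946 = 3.938 mg/L.

D ≈ 3.94 mg/L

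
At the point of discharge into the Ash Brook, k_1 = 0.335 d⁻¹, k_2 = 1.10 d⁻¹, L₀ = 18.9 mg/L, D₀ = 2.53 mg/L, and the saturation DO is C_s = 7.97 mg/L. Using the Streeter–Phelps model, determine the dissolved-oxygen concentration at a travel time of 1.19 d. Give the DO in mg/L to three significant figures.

k_1 L₀/(k_2−k_1) = 0.335×18.9/(1.10−0.335) = 6.332/0.7650 = 8.276 mg/L.
e^(−k_1 t) = e^(−0.335×1.190) = 0.6712; e^(−k_2 t) = e^(−1.10×1.190) = 0.2701.
D = 8.276 × (0.6712 − 0.2701) + 2.53 × 0.2701 = 3.320 + 0.6833 = 4.003 mg/L.
DO = C_s − D = 7.97 − 4.003 = 3.967 mg/L.

DO ≈ 3.97 mg/L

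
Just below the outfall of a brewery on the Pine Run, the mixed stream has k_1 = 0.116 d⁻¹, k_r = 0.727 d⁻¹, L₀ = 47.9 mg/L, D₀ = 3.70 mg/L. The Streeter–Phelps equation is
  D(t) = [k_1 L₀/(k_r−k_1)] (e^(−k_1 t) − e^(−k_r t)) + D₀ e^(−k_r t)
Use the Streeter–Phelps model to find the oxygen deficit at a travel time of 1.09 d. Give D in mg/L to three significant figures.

D ≈ 5.57 mg/L

k_1 L₀/(k_r−k_1) = 0.116×47.9/(0.727−0.116) = 5.556/0.6110 = 9.094 mg/L.
e^(−k_1 t) = e^(−0.116×1.090) = 0.8812; e^(−k_r t) = e^(−0.727×1.090) = 0.4527.
D = 9.094 × (0.8812 − 0.4527) + 3.70 × 0.4527 = 3.897 + 1.675 = 5.572 mg/L.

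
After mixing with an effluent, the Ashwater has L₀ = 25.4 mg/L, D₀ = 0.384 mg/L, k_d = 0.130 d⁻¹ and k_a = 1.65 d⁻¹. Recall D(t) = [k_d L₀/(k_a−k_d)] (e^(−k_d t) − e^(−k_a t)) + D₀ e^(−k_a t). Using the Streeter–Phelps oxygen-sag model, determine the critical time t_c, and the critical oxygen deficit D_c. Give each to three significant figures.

At the critical point dD/dt = 0, so k_d L₀ e^(−k_d t) = k_a D. Substituting D(t) from the Streeter–Phelps equation and solving for t gives
t_c = ln[(k_a/k_d)(1 − D₀(k_a−k_d)/(k_d L₀))] / (k_a−k_d).
Here k_a−k_d = 1.520 d⁻¹ and 1 − D₀(k_a−k_d)/(k_d L₀) = 1 − 0.384×1.520/(0.130×25.4) = 0.8232, so
t_c = ln(12.69 × 0.8232) / 1.520 = 2.346 / 1.520 = 1.544 d.
D_c = (k_d/k_a) L₀ e^(−k_d t_c) = (0.130/1.65) × 25.4 × e^(−0.130×1.544) = 0.07879 × 25.4 × 0.8182 = 1.637 mg/L.

t_c ≈ 1.54 d; D_c ≈ 1.64 mg/L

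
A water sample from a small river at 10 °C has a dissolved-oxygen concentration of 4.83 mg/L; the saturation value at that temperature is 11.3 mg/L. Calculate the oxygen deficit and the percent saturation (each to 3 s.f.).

D ≈ 6.47 mg/L; 42.7 % saturation

D = C_s − C = 11.3 − 4.83 = 6.47 mg/L.
% saturation = 4.83/11.3 × 100 = 42.7 %.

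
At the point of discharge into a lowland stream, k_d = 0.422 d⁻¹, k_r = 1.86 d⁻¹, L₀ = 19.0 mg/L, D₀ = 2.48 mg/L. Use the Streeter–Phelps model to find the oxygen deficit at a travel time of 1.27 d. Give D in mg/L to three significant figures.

D ≈ 2.97 mg/L

k_d L₀/(k_r−k_d) = 0.422×19.0/(1.86−0.422) = 8.018/1.438 = 5.576 mg/L.
e^(−k_d t) = e^(−0.422×1.270) = 0.5851; e^(−k_r t) = e^(−1.86×1.270) = 0.09421.
D = 5.576 × (0.5851 − 0.09421) + 2.48 × 0.09421 = 2.737 + 0.2336 = 2.971 mg/L.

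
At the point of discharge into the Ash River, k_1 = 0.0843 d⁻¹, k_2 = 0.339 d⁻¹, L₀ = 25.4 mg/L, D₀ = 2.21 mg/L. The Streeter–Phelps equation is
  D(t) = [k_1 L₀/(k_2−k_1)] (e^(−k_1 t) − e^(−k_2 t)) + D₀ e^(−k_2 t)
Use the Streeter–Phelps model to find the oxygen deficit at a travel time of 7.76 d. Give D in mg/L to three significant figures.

D ≈ 3.92 mg/L

k_1 L₀/(k_2−k_1) = 0.0843×25.4/(0.339−0.0843) = 2.141/0.2547 = 8.407 mg/L.
e^(−k_1 t) = e^(−0.0843×7.760) = 0.5199; e^(−k_2 t) = e^(−0.339×7.760) = 0.07203.
D = 8.407 × (0.5199 − 0.07203) + 2.21 × 0.07203 = 3.765 + 0.1592 = 3.924 mg/L.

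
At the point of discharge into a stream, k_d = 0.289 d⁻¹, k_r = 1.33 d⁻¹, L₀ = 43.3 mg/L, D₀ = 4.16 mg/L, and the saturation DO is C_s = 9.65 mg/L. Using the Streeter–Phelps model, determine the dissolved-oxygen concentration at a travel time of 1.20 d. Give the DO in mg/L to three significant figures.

k_d L₀/(k_r−k_d) = 0.289×43.3/(1.33−0.289) = 12.51/1.041 = 12.02 mg/L.
e^(−k_d t) = e^(−0.289×1.200) = 0.7069; e^(−k_r t) = e^(−1.33×1.200) = 0.2027.
D = 12.02 × (0.7069 − 0.2027) + 4.16 × 0.2027 = 6.061 + 0.8433 = 6.905 mg/L.
DO = C_s − D = 9.65 − 6.905 = 2.745 mg/L.

DO ≈ 2.75 mg/L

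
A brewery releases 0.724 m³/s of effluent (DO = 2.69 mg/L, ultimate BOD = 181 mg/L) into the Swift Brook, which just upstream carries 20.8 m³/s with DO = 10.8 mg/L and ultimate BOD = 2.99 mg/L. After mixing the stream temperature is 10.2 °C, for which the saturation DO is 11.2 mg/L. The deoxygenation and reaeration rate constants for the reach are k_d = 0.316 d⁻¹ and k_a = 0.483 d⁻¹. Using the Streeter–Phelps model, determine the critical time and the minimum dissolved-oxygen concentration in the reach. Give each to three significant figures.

Mixed DO = (20.8×10.8 + 0.724×2.69)/(20.8+0.724) = 226.6/21.52 = 10.53 mg/L.
Mixed L₀ = (20.8×2.99 + 0.724×181)/(21.52) = 193.2/21.52 = 8.978 mg/L.
Initial deficit D₀ = C_s − DO₀ = 11.2 − 10.53 = 0.6728 mg/L.
t_c = (1/0.1670) ln[(0.483/0.316)(1 − 0.6728×0.1670/(0.316×8.978))] = 5.988 × ln(1.468) = 2.299 d.
D_c = (0.316/0.483) × 8.978 × e^(−0.316×2.299) = 0.6542 × 8.978 × 0.4837 = 2.841 mg/L.
Minimum DO = 11.2 − 2.841 = 8.359 mg/L.

t_c ≈ 2.30 d; minimum DO ≈ 8.36 mg/L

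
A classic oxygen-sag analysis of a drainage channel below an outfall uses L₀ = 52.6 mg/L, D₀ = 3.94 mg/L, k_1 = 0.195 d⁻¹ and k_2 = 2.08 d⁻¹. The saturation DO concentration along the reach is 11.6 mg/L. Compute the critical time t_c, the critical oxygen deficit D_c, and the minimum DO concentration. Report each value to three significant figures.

t_c = [1/(k_2−k_1)] ln[(k_2/k_1)(1 − D₀(k_2−k_1)/(k_1 L₀))]
= [1/(2.08−0.195)] ln[(2.08/0.195)(1 − 3.94×1.885/(0.195×52.6))]
= (1/1.885) ln[10.67 × 0.2759] = 0.5305 × ln(2.943) = 0.5305 × 1.079 = 0.5727 d.
D_c = (k_1/k_2) L₀ e^(−k_1 t_c) = (0.195/2.08) × 52.6 × e^(−0.195×0.5727) = 0.09375 × 52.6 × 0.8943 = 4.410 mg/L.
Minimum DO = C_s − D_c = 11.6 − 4.410 = 7.190 mg/L.

t_c ≈ 0.573 d; D_c ≈ 4.41 mg/L; min DO ≈ 7.19 mg/L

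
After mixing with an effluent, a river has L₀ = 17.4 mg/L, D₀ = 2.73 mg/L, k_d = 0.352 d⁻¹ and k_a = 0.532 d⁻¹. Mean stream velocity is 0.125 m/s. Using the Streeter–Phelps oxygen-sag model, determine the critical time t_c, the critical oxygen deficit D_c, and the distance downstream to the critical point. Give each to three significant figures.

t_c ≈ 1.83 d; D_c ≈ 6.05 mg/L; x_c ≈ 19.8 km

t_c = [1/(k_a−k_d)] ln[(k_a/k_d)(1 − D₀(k_a−k_d)/(k_d L₀))]
= [1/(0.532−0.352)] ln[(0.532/0.352)(1 − 2.73×0.1800/(0.352×17.4))]
= (1/0.1800) ln[1.511 × 0.9198] = 5.556 × ln(1.390) = 5.556 × 0.3294 = 1.830 d.
D_c = (k_d/k_a) L₀ e^(−k_d t_c) = (0.352/0.532) × 17.4 × e^(−0.352×1.830) = 0.6617 × 17.4 × 0.5251 = 6.046 mg/L.
x_c = v t_c = 0.125 m/s × 1.830 d × 86400 s/d = 19760 m ≈ 19.8 km.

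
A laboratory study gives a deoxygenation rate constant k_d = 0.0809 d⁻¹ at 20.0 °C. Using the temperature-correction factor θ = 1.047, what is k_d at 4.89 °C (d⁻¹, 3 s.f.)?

k_d ≈ 0.0404 d⁻¹

k_d(T₂) = k_d(T₁) · θ^(T₂−T₁) = 0.0809 × 1.047^(4.89−20.0)
= 0.0809 × 1.047^-15.1 = 0.0809 × 0.4996 = 0.04042 d⁻¹.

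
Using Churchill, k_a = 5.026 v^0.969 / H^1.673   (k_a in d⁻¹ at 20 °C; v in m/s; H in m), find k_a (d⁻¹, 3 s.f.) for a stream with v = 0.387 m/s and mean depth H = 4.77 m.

k_a ≈ 0.147 d⁻¹

k_a = 5.026 × 0.387^0.969 / 4.77^1.673 = 5.026 × 0.3986 / 13.65 = 0.1467 d⁻¹.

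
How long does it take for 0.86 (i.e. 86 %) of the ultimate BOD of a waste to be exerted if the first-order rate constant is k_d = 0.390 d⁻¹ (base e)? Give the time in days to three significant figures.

t ≈ 5.04 d

y/L₀ = 1 − e^(−k_d t) = 0.86 ⇒ e^(−k_d t) = 0.140
t = −ln(0.140) / 0.390 = 1.966 / 0.390 = 5.041 d.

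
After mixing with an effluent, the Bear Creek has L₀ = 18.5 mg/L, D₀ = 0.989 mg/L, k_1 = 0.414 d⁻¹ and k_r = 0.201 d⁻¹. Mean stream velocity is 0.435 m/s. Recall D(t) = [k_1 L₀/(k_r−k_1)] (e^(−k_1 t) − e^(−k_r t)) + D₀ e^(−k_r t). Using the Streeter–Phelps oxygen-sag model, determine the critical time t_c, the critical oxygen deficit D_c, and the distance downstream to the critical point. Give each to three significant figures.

t_c ≈ 3.26 d; D_c ≈ 9.86 mg/L; x_c ≈ 123 km

At the critical point dD/dt = 0, so k_1 L₀ e^(−k_1 t) = k_r D. Substituting D(t) from the Streeter–Phelps equation and solving for t gives
t_c = ln[(k_r/k_1)(1 − D₀(k_r−k_1)/(k_1 L₀))] / (k_r−k_1).
Here k_r−k_1 = -0.2130 d⁻¹ and 1 − D₀(k_r−k_1)/(k_1 L₀) = 1 − 0.989×-0.2130/(0.414×18.5) = 1.028, so
t_c = ln(0.4855 × 1.028) / -0.2130 = -0.6954 / -0.2130 = 3.265 d.
D_c = (k_1/k_r) L₀ e^(−k_1 t_c) = (0.414/0.201) × 18.5 × e^(−0.414×3.265) = 2.060 × 18.5 × 0.2588 = 9.862 mg/L.
x_c = v t_c = 0.435 m/s × 3.265 d × 86400 s/d = 122700 m ≈ 123 km.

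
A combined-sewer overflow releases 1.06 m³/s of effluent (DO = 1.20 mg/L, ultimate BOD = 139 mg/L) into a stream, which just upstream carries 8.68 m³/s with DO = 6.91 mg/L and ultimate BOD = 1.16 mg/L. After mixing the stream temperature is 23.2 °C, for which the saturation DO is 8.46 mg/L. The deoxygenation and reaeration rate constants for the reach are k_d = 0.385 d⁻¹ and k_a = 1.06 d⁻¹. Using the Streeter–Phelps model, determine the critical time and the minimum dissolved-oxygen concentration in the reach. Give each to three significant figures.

Mixed DO = (8.68×6.91 + 1.06×1.20)/(8.68+1.06) = 61.25/9.740 = 6.289 mg/L.
Mixed L₀ = (8.68×1.16 + 1.06×139)/(9.740) = 157.4/9.740 = 16.16 mg/L.
Initial deficit D₀ = C_s − DO₀ = 8.46 − 6.289 = 2.171 mg/L.
t_c = (1/0.6750) ln[(1.06/0.385)(1 − 2.171×0.6750/(0.385×16.16))] = 1.481 × ln(2.105) = 1.102 d.
D_c = (0.385/1.06) × 16.16 × e^(−0.385×1.102) = 0.3632 × 16.16 × 0.6541 = 3.840 mg/L.
Minimum DO = 8.46 − 3.840 = 4.620 mg/L.

t_c ≈ 1.10 d; minimum DO ≈ 4.62 mg/L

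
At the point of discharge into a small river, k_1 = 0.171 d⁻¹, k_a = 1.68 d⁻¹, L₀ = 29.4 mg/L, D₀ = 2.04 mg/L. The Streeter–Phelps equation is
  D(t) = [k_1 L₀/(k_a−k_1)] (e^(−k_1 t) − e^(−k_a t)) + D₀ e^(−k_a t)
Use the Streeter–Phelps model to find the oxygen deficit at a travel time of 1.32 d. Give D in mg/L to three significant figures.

D ≈ 2.52 mg/L

k_1 L₀/(k_a−k_1) = 0.171×29.4/(1.68−0.171) = 5.027/1.509 = 3.332 mg/L.
e^(−k_1 t) = e^(−0.171×1.320) = 0.7979; e^(−k_a t) = e^(−1.68×1.320) = 0.1089.
D = 3.332 × (0.7979 − 0.1089) + 2.04 × 0.1089 = 2.296 + 0.2221 = 2.518 mg/L.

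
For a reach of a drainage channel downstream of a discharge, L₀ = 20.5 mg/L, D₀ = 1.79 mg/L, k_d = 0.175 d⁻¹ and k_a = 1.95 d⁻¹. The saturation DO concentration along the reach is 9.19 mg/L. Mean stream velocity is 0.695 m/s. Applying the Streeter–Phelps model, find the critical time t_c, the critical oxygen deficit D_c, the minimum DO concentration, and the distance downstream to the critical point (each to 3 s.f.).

t_c ≈ 0.137 d; D_c ≈ 1.80 mg/L; min DO ≈ 7.39 mg/L; x_c ≈ 8.20 km

At the critical point dD/dt = 0, so k_d L₀ e^(−k_d t) = k_a D. Substituting D(t) from the Streeter–Phelps equation and solving for t gives
t_c = ln[(k_a/k_d)(1 − D₀(k_a−k_d)/(k_d L₀))] / (k_a−k_d).
Here k_a−k_d = 1.775 d⁻¹ and 1 − D₀(k_a−k_d)/(k_d L₀) = 1 − 1.79×1.775/(0.175×20.5) = 0.1144, so
t_c = ln(11.14 × 0.1144) / 1.775 = 0.2424 / 1.775 = 0.1365 d.
L(t_c) = L₀ e^(−k_d t_c) = 20.5 × 0.9764 = 20.02 mg/L, and at the critical point k_a D_c = k_d L, so D_c = (0.175/1.95) × 20.02 = 1.796 mg/L.
Minimum DO = C_s − D_c = 9.19 − 1.796 = 7.394 mg/L.
x_c = v t_c = 0.695 m/s × 0.1365 d × 86400 s/d = 8199 m ≈ 8.20 km.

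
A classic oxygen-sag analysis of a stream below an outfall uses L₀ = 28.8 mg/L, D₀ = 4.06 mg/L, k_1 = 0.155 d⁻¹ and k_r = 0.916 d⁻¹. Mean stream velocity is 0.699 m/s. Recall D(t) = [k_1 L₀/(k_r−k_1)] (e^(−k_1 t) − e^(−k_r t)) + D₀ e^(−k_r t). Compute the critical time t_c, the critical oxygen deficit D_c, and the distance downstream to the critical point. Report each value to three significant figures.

t_c ≈ 0.786 d; D_c ≈ 4.31 mg/L; x_c ≈ 47.5 km

At the critical point dD/dt = 0, so k_1 L₀ e^(−k_1 t) = k_r D. Substituting D(t) from the Streeter–Phelps equation and solving for t gives
t_c = ln[(k_r/k_1)(1 − D₀(k_r−k_1)/(k_1 L₀))] / (k_r−k_1).
Here k_r−k_1 = 0.7610 d⁻¹ and 1 − D₀(k_r−k_1)/(k_1 L₀) = 1 − 4.06×0.7610/(0.155×28.8) = 0.3079, so
t_c = ln(5.910 × 0.3079) / 0.7610 = 0.5985 / 0.7610 = 0.7865 d.
D_c = (k_1/k_r) L₀ e^(−k_1 t_c) = (0.155/0.916) × 28.8 × e^(−0.155×0.7865) = 0.1692 × 28.8 × 0.8852 = 4.314 mg/L.
x_c = v t_c = 0.699 m/s × 0.7865 d × 86400 s/d = 47500 m ≈ 47.5 km.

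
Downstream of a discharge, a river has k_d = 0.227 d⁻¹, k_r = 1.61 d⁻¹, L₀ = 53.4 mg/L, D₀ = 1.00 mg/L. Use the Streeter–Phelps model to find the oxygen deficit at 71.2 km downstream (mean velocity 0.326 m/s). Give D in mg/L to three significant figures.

D ≈ 4.81 mg/L

Travel time t = x/v = 71.2 km / (0.326 m/s) = 71200 m / 0.326 m/s = 218400 s = 2.528 d.
k_d L₀/(k_r−k_d) = 0.227×53.4/(1.61−0.227) = 12.12/1.383 = 8.765 mg/L.
e^(−k_d t) = e^(−0.227×2.528) = 0.5634; e^(−k_r t) = e^(−1.61×2.528) = 0.01708.
D = 8.765 × (0.5634 − 0.01708) + 1.00 × 0.01708 = 4.788 + 0.01708 = 4.805 mg/L.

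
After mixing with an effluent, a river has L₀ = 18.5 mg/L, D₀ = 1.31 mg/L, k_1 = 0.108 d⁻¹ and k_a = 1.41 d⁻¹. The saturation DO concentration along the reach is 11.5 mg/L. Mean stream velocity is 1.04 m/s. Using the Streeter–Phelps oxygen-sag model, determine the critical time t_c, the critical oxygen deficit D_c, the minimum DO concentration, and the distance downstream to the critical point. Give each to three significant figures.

t_c = [1/(k_a−k_1)] ln[(k_a/k_1)(1 − D₀(k_a−k_1)/(k_1 L₀))]
= [1/(1.41−0.108)] ln[(1.41/0.108)(1 − 1.31×1.302/(0.108×18.5))]
= (1/1.302) ln[13.06 × 0.1463] = 0.7680 × ln(1.911) = 0.7680 × 0.6474 = 0.4972 d.
D_c = (k_1/k_a) L₀ e^(−k_1 t_c) = (0.108/1.41) × 18.5 × e^(−0.108×0.4972) = 0.07660 × 18.5 × 0.9477 = 1.343 mg/L.
Minimum DO = C_s − D_c = 11.5 − 1.343 = 10.16 mg/L.
x_c = v t_c = 1.04 m/s × 0.4972 d × 86400 s/d = 44680 m ≈ 44.7 km.

t_c ≈ 0.497 d; D_c ≈ 1.34 mg/L; min DO ≈ 10.2 mg/L; x_c ≈ 44.7 km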